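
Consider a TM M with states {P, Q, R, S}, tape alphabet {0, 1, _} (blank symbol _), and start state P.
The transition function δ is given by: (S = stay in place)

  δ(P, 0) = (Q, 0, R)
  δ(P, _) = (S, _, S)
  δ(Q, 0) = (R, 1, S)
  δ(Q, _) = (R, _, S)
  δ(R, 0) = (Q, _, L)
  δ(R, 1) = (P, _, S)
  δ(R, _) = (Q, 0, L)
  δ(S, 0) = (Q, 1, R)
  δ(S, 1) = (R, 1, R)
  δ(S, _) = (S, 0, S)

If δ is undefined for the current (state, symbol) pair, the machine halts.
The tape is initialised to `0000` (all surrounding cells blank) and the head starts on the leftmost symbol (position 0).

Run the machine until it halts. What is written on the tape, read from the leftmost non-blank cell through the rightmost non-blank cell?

01110

state=P head=0 tape=[0]000_   (P,0)→(Q,0,R)
state=Q head=1 tape=0[0]00_   (Q,0)→(R,1,S)
state=R head=1 tape=0[1]00_   (R,1)→(P,_,S)
state=P head=1 tape=0[_]00_   (P,_)→(S,_,S)
state=S head=1 tape=0[_]00_   (S,_)→(S,0,S)
state=S head=1 tape=0[0]00_   (S,0)→(Q,1,R)
state=Q head=2 tape=01[0]0_   (Q,0)→(R,1,S)
state=R head=2 tape=01[1]0_   (R,1)→(P,_,S)
state=P head=2 tape=01[_]0_   (P,_)→(S,_,S)
state=S head=2 tape=01[_]0_   (S,_)→(S,0,S)
state=S head=2 tape=01[0]0_   (S,0)→(Q,1,R)
state=Q head=3 tape=011[0]_   (Q,0)→(R,1,S)
state=R head=3 tape=011[1]_   (R,1)→(P,_,S)
state=P head=3 tape=011[_]_   (P,_)→(S,_,S)
state=S head=3 tape=011[_]_   (S,_)→(S,0,S)
state=S head=3 tape=011[0]_   (S,0)→(Q,1,R)
state=Q head=4 tape=0111[_]   (Q,_)→(R,_,S)
state=R head=4 tape=0111[_]   (R,_)→(Q,0,L)
state=Q head=3 tape=011[1]0
The non-blank tape span at halt is 01110.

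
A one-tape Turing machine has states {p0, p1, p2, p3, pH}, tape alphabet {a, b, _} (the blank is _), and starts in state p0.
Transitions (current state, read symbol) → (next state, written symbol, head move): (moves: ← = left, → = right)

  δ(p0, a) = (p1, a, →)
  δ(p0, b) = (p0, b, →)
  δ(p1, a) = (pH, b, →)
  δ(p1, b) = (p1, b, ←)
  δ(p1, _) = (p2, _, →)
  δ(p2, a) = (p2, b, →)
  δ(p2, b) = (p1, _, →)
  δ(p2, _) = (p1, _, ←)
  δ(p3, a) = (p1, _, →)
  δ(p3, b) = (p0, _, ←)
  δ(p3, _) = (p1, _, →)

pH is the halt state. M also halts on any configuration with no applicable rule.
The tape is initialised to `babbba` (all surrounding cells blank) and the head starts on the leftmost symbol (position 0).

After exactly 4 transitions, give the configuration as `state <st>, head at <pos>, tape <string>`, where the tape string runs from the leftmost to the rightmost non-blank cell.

state pH, head at 2, tape bbbbba

p0 | [b]abbba   read b → write b, move →, go to p0
p0 | b[a]bbba   read a → write a, move →, go to p1
p1 | ba[b]bba   read b → write b, move ←, go to p1
p1 | b[a]bbba   read a → write b, move →, go to pH
pH | bb[b]bba
After 4 steps: state pH, head at 2, tape bbbbba.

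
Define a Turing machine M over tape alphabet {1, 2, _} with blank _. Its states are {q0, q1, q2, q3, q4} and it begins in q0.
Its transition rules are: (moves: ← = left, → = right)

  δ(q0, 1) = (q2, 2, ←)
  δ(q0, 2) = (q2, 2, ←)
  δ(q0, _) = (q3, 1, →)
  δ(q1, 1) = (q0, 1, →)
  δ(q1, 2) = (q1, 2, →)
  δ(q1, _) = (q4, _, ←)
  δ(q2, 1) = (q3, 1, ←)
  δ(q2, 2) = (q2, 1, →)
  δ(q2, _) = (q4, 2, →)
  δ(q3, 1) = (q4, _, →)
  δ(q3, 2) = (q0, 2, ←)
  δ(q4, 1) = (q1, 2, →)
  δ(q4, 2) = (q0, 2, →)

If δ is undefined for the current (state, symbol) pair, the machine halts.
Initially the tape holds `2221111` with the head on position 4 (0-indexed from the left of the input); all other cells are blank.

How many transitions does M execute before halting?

q0 | 2221[1]11__   read 1 → write 2, move ←, go to q2
q2 | 222[1]211__   read 1 → write 1, move ←, go to q3
q3 | 22[2]1211__   read 2 → write 2, move ←, go to q0
q0 | 2[2]21211__   read 2 → write 2, move ←, go to q2
q2 | [2]221211__   read 2 → write 1, move →, go to q2
q2 | 1[2]21211__   read 2 → write 1, move →, go to q2
q2 | 11[2]1211__   read 2 → write 1, move →, go to q2
q2 | 111[1]211__   read 1 → write 1, move ←, go to q3
q3 | 11[1]1211__   read 1 → write _, move →, go to q4
q4 | 11_[1]211__   read 1 → write 2, move →, go to q1
q1 | 11_2[2]11__   read 2 → write 2, move →, go to q1
q1 | 11_22[1]1__   read 1 → write 1, move →, go to q0
q0 | 11_221[1]__   read 1 → write 2, move ←, go to q2
q2 | 11_22[1]2__   read 1 → write 1, move ←, go to q3
q3 | 11_2[2]12__   read 2 → write 2, move ←, go to q0
q0 | 11_[2]212__   read 2 → write 2, move ←, go to q2
q2 | 11[_]2212__   read _ → write 2, move →, go to q4
q4 | 112[2]212__   read 2 → write 2, move →, go to q0
q0 | 1122[2]12__   read 2 → write 2, move ←, go to q2
q2 | 112[2]212__   read 2 → write 1, move →, go to q2
q2 | 1121[2]12__   read 2 → write 1, move →, go to q2
q2 | 11211[1]2__   read 1 → write 1, move ←, go to q3
q3 | 1121[1]12__   read 1 → write _, move →, go to q4
q4 | 1121_[1]2__   read 1 → write 2, move →, go to q1
q1 | 1121_2[2]__   read 2 → write 2, move →, go to q1
q1 | 1121_22[_]_   read _ → write _, move ←, go to q4
q4 | 1121_2[2]__   read 2 → write 2, move →, go to q0
q0 | 1121_22[_]_   read _ → write 1, move →, go to q3
q3 | 1121_221[_]
M halts after 28 transitions.

28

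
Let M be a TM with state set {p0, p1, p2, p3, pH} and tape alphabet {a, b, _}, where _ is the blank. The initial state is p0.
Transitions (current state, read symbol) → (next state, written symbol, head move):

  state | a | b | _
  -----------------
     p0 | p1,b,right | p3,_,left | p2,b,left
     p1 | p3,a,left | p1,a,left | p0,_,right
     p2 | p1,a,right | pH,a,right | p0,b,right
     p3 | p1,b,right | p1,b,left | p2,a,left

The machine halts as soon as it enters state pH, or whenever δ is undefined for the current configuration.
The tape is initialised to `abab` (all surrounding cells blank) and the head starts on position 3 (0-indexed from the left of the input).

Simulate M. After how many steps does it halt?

p0 | ____aba[b]_   read b → write _, move left, go to p3
p3 | ____ab[a]__   read a → write b, move right, go to p1
p1 | ____abb[_]_   read _ → write _, move right, go to p0
p0 | ____abb_[_]   read _ → write b, move left, go to p2
p2 | ____abb[_]b   read _ → write b, move right, go to p0
p0 | ____abbb[b]   read b → write _, move left, go to p3
p3 | ____abb[b]_   read b → write b, move left, go to p1
p1 | ____ab[b]b_   read b → write a, move left, go to p1
p1 | ____a[b]ab_   read b → write a, move left, go to p1
p1 | ____[a]aab_   read a → write a, move left, go to p3
p3 | ___[_]aaab_   read _ → write a, move left, go to p2
p2 | __[_]aaaab_   read _ → write b, move right, go to p0
p0 | __b[a]aaab_   read a → write b, move right, go to p1
p1 | __bb[a]aab_   read a → write a, move left, go to p3
p3 | __b[b]aaab_   read b → write b, move left, go to p1
p1 | __[b]baaab_   read b → write a, move left, go to p1
p1 | _[_]abaaab_   read _ → write _, move right, go to p0
p0 | __[a]baaab_   read a → write b, move right, go to p1
p1 | __b[b]aaab_   read b → write a, move left, go to p1
p1 | __[b]aaaab_   read b → write a, move left, go to p1
p1 | _[_]aaaaab_   read _ → write _, move right, go to p0
p0 | __[a]aaaab_   read a → write b, move right, go to p1
p1 | __b[a]aaab_   read a → write a, move left, go to p3
p3 | __[b]aaaab_   read b → write b, move left, go to p1
p1 | _[_]baaaab_   read _ → write _, move right, go to p0
p0 | __[b]aaaab_   read b → write _, move left, go to p3
p3 | _[_]_aaaab_   read _ → write a, move left, go to p2
p2 | [_]a_aaaab_   read _ → write b, move right, go to p0
p0 | b[a]_aaaab_   read a → write b, move right, go to p1
p1 | bb[_]aaaab_   read _ → write _, move right, go to p0
p0 | bb_[a]aaab_   read a → write b, move right, go to p1
p1 | bb_b[a]aab_   read a → write a, move left, go to p3
p3 | bb_[b]aaab_   read b → write b, move left, go to p1
p1 | bb[_]baaab_   read _ → write _, move right, go to p0
p0 | bb_[b]aaab_   read b → write _, move left, go to p3
p3 | bb[_]_aaab_   read _ → write a, move left, go to p2
p2 | b[b]a_aaab_   read b → write a, move right, go to pH
pH | ba[a]_aaab_
M halts after 37 transitions.

37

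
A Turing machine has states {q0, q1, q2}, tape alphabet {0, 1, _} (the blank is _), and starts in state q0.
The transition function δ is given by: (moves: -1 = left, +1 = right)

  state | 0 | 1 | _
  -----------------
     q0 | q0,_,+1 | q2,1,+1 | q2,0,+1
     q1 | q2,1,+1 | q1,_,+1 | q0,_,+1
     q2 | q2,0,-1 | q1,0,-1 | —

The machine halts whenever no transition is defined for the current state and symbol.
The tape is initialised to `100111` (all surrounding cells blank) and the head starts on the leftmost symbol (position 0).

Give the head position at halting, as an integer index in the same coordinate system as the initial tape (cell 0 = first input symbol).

6

q0 | _[1]00111_   read 1 → write 1, move +1, go to q2
q2 | _1[0]0111_   read 0 → write 0, move -1, go to q2
q2 | _[1]00111_   read 1 → write 0, move -1, go to q1
q1 | [_]000111_   read _ → write _, move +1, go to q0
q0 | _[0]00111_   read 0 → write _, move +1, go to q0
q0 | __[0]0111_   read 0 → write _, move +1, go to q0
q0 | ___[0]111_   read 0 → write _, move +1, go to q0
q0 | ____[1]11_   read 1 → write 1, move +1, go to q2
q2 | ____1[1]1_   read 1 → write 0, move -1, go to q1
q1 | ____[1]01_   read 1 → write _, move +1, go to q1
q1 | _____[0]1_   read 0 → write 1, move +1, go to q2
q2 | _____1[1]_   read 1 → write 0, move -1, go to q1
q1 | _____[1]0_   read 1 → write _, move +1, go to q1
q1 | ______[0]_   read 0 → write 1, move +1, go to q2
q2 | ______1[_]
At halt the head is at cell 6.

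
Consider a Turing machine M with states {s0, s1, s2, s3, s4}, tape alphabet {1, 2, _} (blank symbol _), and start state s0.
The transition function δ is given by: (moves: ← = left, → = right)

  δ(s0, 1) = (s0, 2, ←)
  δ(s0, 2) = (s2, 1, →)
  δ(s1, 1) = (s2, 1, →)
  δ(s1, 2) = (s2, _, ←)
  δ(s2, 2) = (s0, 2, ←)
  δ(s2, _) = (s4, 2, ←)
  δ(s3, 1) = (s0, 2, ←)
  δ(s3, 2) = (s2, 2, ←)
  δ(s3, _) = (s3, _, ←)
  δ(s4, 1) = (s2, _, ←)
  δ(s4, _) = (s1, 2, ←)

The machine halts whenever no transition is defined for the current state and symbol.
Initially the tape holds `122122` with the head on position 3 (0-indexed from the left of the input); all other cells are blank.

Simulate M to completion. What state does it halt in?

s0

s0 | _122[1]22   read 1 → write 2, move ←, go to s0
s0 | _12[2]222   read 2 → write 1, move →, go to s2
s2 | _121[2]22   read 2 → write 2, move ←, go to s0
s0 | _12[1]222   read 1 → write 2, move ←, go to s0
s0 | _1[2]2222   read 2 → write 1, move →, go to s2
s2 | _11[2]222   read 2 → write 2, move ←, go to s0
s0 | _1[1]2222   read 1 → write 2, move ←, go to s0
s0 | _[1]22222   read 1 → write 2, move ←, go to s0
s0 | [_]222222
No transition is defined for (s0, _); M halts in state s0.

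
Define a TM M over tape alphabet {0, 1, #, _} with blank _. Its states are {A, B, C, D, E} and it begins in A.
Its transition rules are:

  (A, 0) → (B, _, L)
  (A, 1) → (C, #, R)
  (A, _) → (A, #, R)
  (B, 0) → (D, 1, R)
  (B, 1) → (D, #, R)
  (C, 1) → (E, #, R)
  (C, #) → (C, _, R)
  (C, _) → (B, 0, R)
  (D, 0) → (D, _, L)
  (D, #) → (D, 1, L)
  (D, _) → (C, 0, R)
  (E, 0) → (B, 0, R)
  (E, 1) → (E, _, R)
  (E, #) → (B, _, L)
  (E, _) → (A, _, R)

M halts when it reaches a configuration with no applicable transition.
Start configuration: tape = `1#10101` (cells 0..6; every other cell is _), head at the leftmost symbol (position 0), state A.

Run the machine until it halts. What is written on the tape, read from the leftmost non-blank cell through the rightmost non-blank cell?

state=A head=0 tape=[1]#10101___   (A,1)→(C,#,R)
state=C head=1 tape=#[#]10101___   (C,#)→(C,_,R)
state=C head=2 tape=#_[1]0101___   (C,1)→(E,#,R)
state=E head=3 tape=#_#[0]101___   (E,0)→(B,0,R)
state=B head=4 tape=#_#0[1]01___   (B,1)→(D,#,R)
state=D head=5 tape=#_#0#[0]1___   (D,0)→(D,_,L)
state=D head=4 tape=#_#0[#]_1___   (D,#)→(D,1,L)
state=D head=3 tape=#_#[0]1_1___   (D,0)→(D,_,L)
state=D head=2 tape=#_[#]_1_1___   (D,#)→(D,1,L)
state=D head=1 tape=#[_]1_1_1___   (D,_)→(C,0,R)
state=C head=2 tape=#0[1]_1_1___   (C,1)→(E,#,R)
state=E head=3 tape=#0#[_]1_1___   (E,_)→(A,_,R)
state=A head=4 tape=#0#_[1]_1___   (A,1)→(C,#,R)
state=C head=5 tape=#0#_#[_]1___   (C,_)→(B,0,R)
state=B head=6 tape=#0#_#0[1]___   (B,1)→(D,#,R)
state=D head=7 tape=#0#_#0#[_]__   (D,_)→(C,0,R)
state=C head=8 tape=#0#_#0#0[_]_   (C,_)→(B,0,R)
state=B head=9 tape=#0#_#0#00[_]
The non-blank tape span at halt is #0#_#0#00.

#0#_#0#00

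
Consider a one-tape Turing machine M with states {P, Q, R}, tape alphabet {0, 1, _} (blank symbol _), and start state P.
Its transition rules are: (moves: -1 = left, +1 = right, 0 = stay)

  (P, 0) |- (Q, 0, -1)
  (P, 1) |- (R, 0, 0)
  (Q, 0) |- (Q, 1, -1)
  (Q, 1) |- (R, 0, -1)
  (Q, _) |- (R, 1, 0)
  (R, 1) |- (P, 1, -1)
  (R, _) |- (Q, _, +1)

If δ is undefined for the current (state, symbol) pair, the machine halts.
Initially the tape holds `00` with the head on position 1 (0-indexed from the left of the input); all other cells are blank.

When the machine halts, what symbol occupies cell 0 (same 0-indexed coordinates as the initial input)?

state=P head=1 tape=__0[0]   (P,0)→(Q,0,-1)
state=Q head=0 tape=__[0]0   (Q,0)→(Q,1,-1)
state=Q head=-1 tape=_[_]10   (Q,_)→(R,1,0)
state=R head=-1 tape=_[1]10   (R,1)→(P,1,-1)
state=P head=-2 tape=[_]110
Cell 0 holds 1 when M halts.

1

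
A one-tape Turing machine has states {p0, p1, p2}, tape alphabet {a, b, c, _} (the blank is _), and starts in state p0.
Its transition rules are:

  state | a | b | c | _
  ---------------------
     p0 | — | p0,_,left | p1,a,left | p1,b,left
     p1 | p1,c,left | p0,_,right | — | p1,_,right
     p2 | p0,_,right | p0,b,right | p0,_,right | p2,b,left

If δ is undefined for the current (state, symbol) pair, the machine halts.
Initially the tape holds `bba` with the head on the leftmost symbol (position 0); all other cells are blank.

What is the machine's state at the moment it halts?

p0

p0 | __[b]ba   read b → write _, move left, go to p0
p0 | _[_]_ba   read _ → write b, move left, go to p1
p1 | [_]b_ba   read _ → write _, move right, go to p1
p1 | _[b]_ba   read b → write _, move right, go to p0
p0 | __[_]ba   read _ → write b, move left, go to p1
p1 | _[_]bba   read _ → write _, move right, go to p1
p1 | __[b]ba   read b → write _, move right, go to p0
p0 | ___[b]a   read b → write _, move left, go to p0
p0 | __[_]_a   read _ → write b, move left, go to p1
p1 | _[_]b_a   read _ → write _, move right, go to p1
p1 | __[b]_a   read b → write _, move right, go to p0
p0 | ___[_]a   read _ → write b, move left, go to p1
p1 | __[_]ba   read _ → write _, move right, go to p1
p1 | ___[b]a   read b → write _, move right, go to p0
p0 | ____[a]
No transition is defined for (p0, a); M halts in state p0.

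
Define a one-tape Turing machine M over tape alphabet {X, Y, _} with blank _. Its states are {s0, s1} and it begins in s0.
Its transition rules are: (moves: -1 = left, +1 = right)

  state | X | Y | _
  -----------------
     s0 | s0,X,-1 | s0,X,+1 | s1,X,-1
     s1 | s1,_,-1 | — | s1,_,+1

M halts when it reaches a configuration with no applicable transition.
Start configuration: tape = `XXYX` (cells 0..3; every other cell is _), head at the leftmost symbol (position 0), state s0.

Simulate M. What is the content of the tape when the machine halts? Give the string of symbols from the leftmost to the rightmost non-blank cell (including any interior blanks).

s0 | __[X]XYX   read X → write X, move -1, go to s0
s0 | _[_]XXYX   read _ → write X, move -1, go to s1
s1 | [_]XXXYX   read _ → write _, move +1, go to s1
s1 | _[X]XXYX   read X → write _, move -1, go to s1
s1 | [_]_XXYX   read _ → write _, move +1, go to s1
s1 | _[_]XXYX   read _ → write _, move +1, go to s1
s1 | __[X]XYX   read X → write _, move -1, go to s1
s1 | _[_]_XYX   read _ → write _, move +1, go to s1
s1 | __[_]XYX   read _ → write _, move +1, go to s1
s1 | ___[X]YX   read X → write _, move -1, go to s1
s1 | __[_]_YX   read _ → write _, move +1, go to s1
s1 | ___[_]YX   read _ → write _, move +1, go to s1
s1 | ____[Y]X
The non-blank tape span at halt is YX.

YX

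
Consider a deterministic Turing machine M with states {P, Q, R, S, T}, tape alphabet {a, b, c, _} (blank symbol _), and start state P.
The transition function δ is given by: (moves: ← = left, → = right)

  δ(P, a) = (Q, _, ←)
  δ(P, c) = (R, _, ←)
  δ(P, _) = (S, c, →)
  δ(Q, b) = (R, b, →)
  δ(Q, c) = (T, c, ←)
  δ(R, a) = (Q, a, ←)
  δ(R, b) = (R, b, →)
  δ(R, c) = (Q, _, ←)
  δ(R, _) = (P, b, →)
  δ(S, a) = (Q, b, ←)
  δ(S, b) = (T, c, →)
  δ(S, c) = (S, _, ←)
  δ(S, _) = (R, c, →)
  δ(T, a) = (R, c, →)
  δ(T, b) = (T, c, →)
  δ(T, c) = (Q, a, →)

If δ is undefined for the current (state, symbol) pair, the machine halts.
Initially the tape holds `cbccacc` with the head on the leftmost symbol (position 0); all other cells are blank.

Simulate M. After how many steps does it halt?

21

P | _[c]bccacc   read c → write _, move ←, go to R
R | [_]_bccacc   read _ → write b, move →, go to P
P | b[_]bccacc   read _ → write c, move →, go to S
S | bc[b]ccacc   read b → write c, move →, go to T
T | bcc[c]cacc   read c → write a, move →, go to Q
Q | bcca[c]acc   read c → write c, move ←, go to T
T | bcc[a]cacc   read a → write c, move →, go to R
R | bccc[c]acc   read c → write _, move ←, go to Q
Q | bcc[c]_acc   read c → write c, move ←, go to T
T | bc[c]c_acc   read c → write a, move →, go to Q
Q | bca[c]_acc   read c → write c, move ←, go to T
T | bc[a]c_acc   read a → write c, move →, go to R
R | bcc[c]_acc   read c → write _, move ←, go to Q
Q | bc[c]__acc   read c → write c, move ←, go to T
T | b[c]c__acc   read c → write a, move →, go to Q
Q | ba[c]__acc   read c → write c, move ←, go to T
T | b[a]c__acc   read a → write c, move →, go to R
R | bc[c]__acc   read c → write _, move ←, go to Q
Q | b[c]___acc   read c → write c, move ←, go to T
T | [b]c___acc   read b → write c, move →, go to T
T | c[c]___acc   read c → write a, move →, go to Q
Q | ca[_]__acc
M halts after 21 transitions.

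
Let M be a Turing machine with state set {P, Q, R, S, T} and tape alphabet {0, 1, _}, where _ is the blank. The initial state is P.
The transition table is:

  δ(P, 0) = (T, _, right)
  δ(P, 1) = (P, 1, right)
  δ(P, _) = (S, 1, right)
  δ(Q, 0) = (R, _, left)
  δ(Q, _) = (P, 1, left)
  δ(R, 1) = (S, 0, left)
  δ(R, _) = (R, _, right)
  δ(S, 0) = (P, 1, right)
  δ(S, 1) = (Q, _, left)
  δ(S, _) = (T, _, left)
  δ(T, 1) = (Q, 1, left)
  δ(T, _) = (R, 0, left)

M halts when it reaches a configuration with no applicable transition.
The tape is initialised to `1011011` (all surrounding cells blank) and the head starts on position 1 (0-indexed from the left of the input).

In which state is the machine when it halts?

Q

P | 1[0]11011__   read 0 → write _, move right, go to T
T | 1_[1]1011__   read 1 → write 1, move left, go to Q
Q | 1[_]11011__   read _ → write 1, move left, go to P
P | [1]111011__   read 1 → write 1, move right, go to P
P | 1[1]11011__   read 1 → write 1, move right, go to P
P | 11[1]1011__   read 1 → write 1, move right, go to P
P | 111[1]011__   read 1 → write 1, move right, go to P
P | 1111[0]11__   read 0 → write _, move right, go to T
T | 1111_[1]1__   read 1 → write 1, move left, go to Q
Q | 1111[_]11__   read _ → write 1, move left, go to P
P | 111[1]111__   read 1 → write 1, move right, go to P
P | 1111[1]11__   read 1 → write 1, move right, go to P
P | 11111[1]1__   read 1 → write 1, move right, go to P
P | 111111[1]__   read 1 → write 1, move right, go to P
P | 1111111[_]_   read _ → write 1, move right, go to S
S | 11111111[_]   read _ → write _, move left, go to T
T | 1111111[1]_   read 1 → write 1, move left, go to Q
Q | 111111[1]1_
No transition is defined for (Q, 1); M halts in state Q.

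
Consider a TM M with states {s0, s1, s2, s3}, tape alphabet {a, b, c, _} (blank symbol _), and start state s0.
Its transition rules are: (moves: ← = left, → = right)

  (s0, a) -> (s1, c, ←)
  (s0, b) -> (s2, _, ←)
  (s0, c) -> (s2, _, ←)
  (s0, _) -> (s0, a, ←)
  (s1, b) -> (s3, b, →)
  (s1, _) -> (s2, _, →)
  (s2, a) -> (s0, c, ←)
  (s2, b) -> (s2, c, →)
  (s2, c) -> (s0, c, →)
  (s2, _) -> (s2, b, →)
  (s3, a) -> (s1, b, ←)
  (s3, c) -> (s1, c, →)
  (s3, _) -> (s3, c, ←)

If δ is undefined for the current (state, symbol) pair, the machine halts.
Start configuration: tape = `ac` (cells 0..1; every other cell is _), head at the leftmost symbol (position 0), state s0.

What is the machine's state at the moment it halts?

s1

state=s0 head=0 tape=__[a]c_   (s0,a)→(s1,c,←)
state=s1 head=-1 tape=_[_]cc_   (s1,_)→(s2,_,→)
state=s2 head=0 tape=__[c]c_   (s2,c)→(s0,c,→)
state=s0 head=1 tape=__c[c]_   (s0,c)→(s2,_,←)
state=s2 head=0 tape=__[c]__   (s2,c)→(s0,c,→)
state=s0 head=1 tape=__c[_]_   (s0,_)→(s0,a,←)
state=s0 head=0 tape=__[c]a_   (s0,c)→(s2,_,←)
state=s2 head=-1 tape=_[_]_a_   (s2,_)→(s2,b,→)
state=s2 head=0 tape=_b[_]a_   (s2,_)→(s2,b,→)
state=s2 head=1 tape=_bb[a]_   (s2,a)→(s0,c,←)
state=s0 head=0 tape=_b[b]c_   (s0,b)→(s2,_,←)
state=s2 head=-1 tape=_[b]_c_   (s2,b)→(s2,c,→)
state=s2 head=0 tape=_c[_]c_   (s2,_)→(s2,b,→)
state=s2 head=1 tape=_cb[c]_   (s2,c)→(s0,c,→)
state=s0 head=2 tape=_cbc[_]   (s0,_)→(s0,a,←)
state=s0 head=1 tape=_cb[c]a   (s0,c)→(s2,_,←)
state=s2 head=0 tape=_c[b]_a   (s2,b)→(s2,c,→)
state=s2 head=1 tape=_cc[_]a   (s2,_)→(s2,b,→)
state=s2 head=2 tape=_ccb[a]   (s2,a)→(s0,c,←)
state=s0 head=1 tape=_cc[b]c   (s0,b)→(s2,_,←)
state=s2 head=0 tape=_c[c]_c   (s2,c)→(s0,c,→)
state=s0 head=1 tape=_cc[_]c   (s0,_)→(s0,a,←)
state=s0 head=0 tape=_c[c]ac   (s0,c)→(s2,_,←)
state=s2 head=-1 tape=_[c]_ac   (s2,c)→(s0,c,→)
state=s0 head=0 tape=_c[_]ac   (s0,_)→(s0,a,←)
state=s0 head=-1 tape=_[c]aac   (s0,c)→(s2,_,←)
state=s2 head=-2 tape=[_]_aac   (s2,_)→(s2,b,→)
state=s2 head=-1 tape=b[_]aac   (s2,_)→(s2,b,→)
state=s2 head=0 tape=bb[a]ac   (s2,a)→(s0,c,←)
state=s0 head=-1 tape=b[b]cac   (s0,b)→(s2,_,←)
state=s2 head=-2 tape=[b]_cac   (s2,b)→(s2,c,→)
state=s2 head=-1 tape=c[_]cac   (s2,_)→(s2,b,→)
state=s2 head=0 tape=cb[c]ac   (s2,c)→(s0,c,→)
state=s0 head=1 tape=cbc[a]c   (s0,a)→(s1,c,←)
state=s1 head=0 tape=cb[c]cc
No transition is defined for (s1, c); M halts in state s1.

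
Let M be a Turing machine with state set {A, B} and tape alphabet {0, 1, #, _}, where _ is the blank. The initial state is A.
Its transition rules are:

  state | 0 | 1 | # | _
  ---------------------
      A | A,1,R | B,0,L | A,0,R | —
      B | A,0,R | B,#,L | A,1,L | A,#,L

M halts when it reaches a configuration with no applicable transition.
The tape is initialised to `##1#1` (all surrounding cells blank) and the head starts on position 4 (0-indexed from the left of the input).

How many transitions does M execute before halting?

17

state=A head=4 tape=##1#[1]_   (A,1)→(B,0,L)
state=B head=3 tape=##1[#]0_   (B,#)→(A,1,L)
state=A head=2 tape=##[1]10_   (A,1)→(B,0,L)
state=B head=1 tape=#[#]010_   (B,#)→(A,1,L)
state=A head=0 tape=[#]1010_   (A,#)→(A,0,R)
state=A head=1 tape=0[1]010_   (A,1)→(B,0,L)
state=B head=0 tape=[0]0010_   (B,0)→(A,0,R)
state=A head=1 tape=0[0]010_   (A,0)→(A,1,R)
state=A head=2 tape=01[0]10_   (A,0)→(A,1,R)
state=A head=3 tape=011[1]0_   (A,1)→(B,0,L)
state=B head=2 tape=01[1]00_   (B,1)→(B,#,L)
state=B head=1 tape=0[1]#00_   (B,1)→(B,#,L)
state=B head=0 tape=[0]##00_   (B,0)→(A,0,R)
state=A head=1 tape=0[#]#00_   (A,#)→(A,0,R)
state=A head=2 tape=00[#]00_   (A,#)→(A,0,R)
state=A head=3 tape=000[0]0_   (A,0)→(A,1,R)
state=A head=4 tape=0001[0]_   (A,0)→(A,1,R)
state=A head=5 tape=00011[_]
M halts after 17 transitions.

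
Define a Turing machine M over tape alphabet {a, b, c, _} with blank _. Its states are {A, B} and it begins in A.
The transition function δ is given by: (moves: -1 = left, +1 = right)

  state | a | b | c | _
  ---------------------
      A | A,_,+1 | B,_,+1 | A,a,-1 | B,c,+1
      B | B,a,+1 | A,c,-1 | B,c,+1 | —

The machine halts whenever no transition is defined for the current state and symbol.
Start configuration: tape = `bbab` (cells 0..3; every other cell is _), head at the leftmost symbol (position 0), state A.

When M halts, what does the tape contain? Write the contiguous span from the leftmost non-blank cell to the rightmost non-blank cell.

ccca

A | [b]bab_   read b → write _, move +1, go to B
B | _[b]ab_   read b → write c, move -1, go to A
A | [_]cab_   read _ → write c, move +1, go to B
B | c[c]ab_   read c → write c, move +1, go to B
B | cc[a]b_   read a → write a, move +1, go to B
B | cca[b]_   read b → write c, move -1, go to A
A | cc[a]c_   read a → write _, move +1, go to A
A | cc_[c]_   read c → write a, move -1, go to A
A | cc[_]a_   read _ → write c, move +1, go to B
B | ccc[a]_   read a → write a, move +1, go to B
B | ccca[_]
The non-blank tape span at halt is ccca.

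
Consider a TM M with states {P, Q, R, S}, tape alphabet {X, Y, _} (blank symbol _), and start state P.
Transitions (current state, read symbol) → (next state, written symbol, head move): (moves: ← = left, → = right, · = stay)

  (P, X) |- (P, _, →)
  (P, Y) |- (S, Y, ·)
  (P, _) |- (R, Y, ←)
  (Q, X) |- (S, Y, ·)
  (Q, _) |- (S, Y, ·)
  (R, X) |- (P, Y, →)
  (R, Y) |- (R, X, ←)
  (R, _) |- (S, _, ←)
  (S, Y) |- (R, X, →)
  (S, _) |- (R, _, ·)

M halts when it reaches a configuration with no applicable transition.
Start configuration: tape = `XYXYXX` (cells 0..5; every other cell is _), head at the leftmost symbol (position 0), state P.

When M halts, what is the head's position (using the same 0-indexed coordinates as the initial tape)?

4

state=P head=0 tape=[X]YXYXX_   (P,X)→(P,_,→)
state=P head=1 tape=_[Y]XYXX_   (P,Y)→(S,Y,·)
state=S head=1 tape=_[Y]XYXX_   (S,Y)→(R,X,→)
state=R head=2 tape=_X[X]YXX_   (R,X)→(P,Y,→)
state=P head=3 tape=_XY[Y]XX_   (P,Y)→(S,Y,·)
state=S head=3 tape=_XY[Y]XX_   (S,Y)→(R,X,→)
state=R head=4 tape=_XYX[X]X_   (R,X)→(P,Y,→)
state=P head=5 tape=_XYXY[X]_   (P,X)→(P,_,→)
state=P head=6 tape=_XYXY_[_]   (P,_)→(R,Y,←)
state=R head=5 tape=_XYXY[_]Y   (R,_)→(S,_,←)
state=S head=4 tape=_XYX[Y]_Y   (S,Y)→(R,X,→)
state=R head=5 tape=_XYXX[_]Y   (R,_)→(S,_,←)
state=S head=4 tape=_XYX[X]_Y
At halt the head is at cell 4.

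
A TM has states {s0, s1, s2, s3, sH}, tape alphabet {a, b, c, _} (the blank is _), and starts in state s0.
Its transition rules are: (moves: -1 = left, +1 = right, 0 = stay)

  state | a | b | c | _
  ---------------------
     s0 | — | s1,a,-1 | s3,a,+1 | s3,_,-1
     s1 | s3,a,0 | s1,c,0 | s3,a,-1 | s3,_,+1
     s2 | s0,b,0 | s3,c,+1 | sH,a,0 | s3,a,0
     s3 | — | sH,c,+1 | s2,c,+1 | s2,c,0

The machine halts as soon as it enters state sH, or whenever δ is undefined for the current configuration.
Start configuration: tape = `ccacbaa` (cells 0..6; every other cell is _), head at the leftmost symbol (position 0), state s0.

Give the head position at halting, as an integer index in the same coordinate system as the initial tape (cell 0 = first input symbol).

state=s0 head=0 tape=[c]cacbaa   (s0,c)→(s3,a,+1)
state=s3 head=1 tape=a[c]acbaa   (s3,c)→(s2,c,+1)
state=s2 head=2 tape=ac[a]cbaa   (s2,a)→(s0,b,0)
state=s0 head=2 tape=ac[b]cbaa   (s0,b)→(s1,a,-1)
state=s1 head=1 tape=a[c]acbaa   (s1,c)→(s3,a,-1)
state=s3 head=0 tape=[a]aacbaa
At halt the head is at cell 0.

0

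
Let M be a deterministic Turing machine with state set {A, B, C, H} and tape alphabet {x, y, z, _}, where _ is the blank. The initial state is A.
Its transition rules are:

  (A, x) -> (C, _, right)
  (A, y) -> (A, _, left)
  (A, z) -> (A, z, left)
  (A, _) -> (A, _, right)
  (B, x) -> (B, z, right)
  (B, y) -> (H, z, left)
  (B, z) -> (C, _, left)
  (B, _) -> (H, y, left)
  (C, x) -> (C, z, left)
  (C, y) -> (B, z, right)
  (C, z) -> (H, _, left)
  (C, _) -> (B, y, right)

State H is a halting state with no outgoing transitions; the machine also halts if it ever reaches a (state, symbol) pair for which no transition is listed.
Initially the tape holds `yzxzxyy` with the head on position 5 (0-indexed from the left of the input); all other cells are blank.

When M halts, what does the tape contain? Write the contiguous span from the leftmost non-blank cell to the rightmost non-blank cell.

A | yzxzx[y]y   read y → write _, move left, go to A
A | yzxz[x]_y   read x → write _, move right, go to C
C | yzxz_[_]y   read _ → write y, move right, go to B
B | yzxz_y[y]   read y → write z, move left, go to H
H | yzxz_[y]z
The non-blank tape span at halt is yzxz_yz.

yzxz_yz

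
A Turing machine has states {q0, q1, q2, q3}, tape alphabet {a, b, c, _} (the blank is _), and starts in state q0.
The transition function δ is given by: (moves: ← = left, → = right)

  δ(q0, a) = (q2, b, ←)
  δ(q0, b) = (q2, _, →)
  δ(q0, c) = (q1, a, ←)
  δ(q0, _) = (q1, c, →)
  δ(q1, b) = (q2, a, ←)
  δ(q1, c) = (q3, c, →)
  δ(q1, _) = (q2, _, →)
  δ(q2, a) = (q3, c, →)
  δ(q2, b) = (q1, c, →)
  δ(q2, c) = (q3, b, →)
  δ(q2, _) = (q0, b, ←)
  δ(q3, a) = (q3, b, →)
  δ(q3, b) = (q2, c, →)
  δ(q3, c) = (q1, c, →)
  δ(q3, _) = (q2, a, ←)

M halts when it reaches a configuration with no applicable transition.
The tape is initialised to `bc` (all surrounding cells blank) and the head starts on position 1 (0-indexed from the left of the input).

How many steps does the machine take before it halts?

q0 | __b[c]_   read c → write a, move ←, go to q1
q1 | __[b]a_   read b → write a, move ←, go to q2
q2 | _[_]aa_   read _ → write b, move ←, go to q0
q0 | [_]baa_   read _ → write c, move →, go to q1
q1 | c[b]aa_   read b → write a, move ←, go to q2
q2 | [c]aaa_   read c → write b, move →, go to q3
q3 | b[a]aa_   read a → write b, move →, go to q3
q3 | bb[a]a_   read a → write b, move →, go to q3
q3 | bbb[a]_   read a → write b, move →, go to q3
q3 | bbbb[_]   read _ → write a, move ←, go to q2
q2 | bbb[b]a   read b → write c, move →, go to q1
q1 | bbbc[a]
M halts after 11 transitions.

11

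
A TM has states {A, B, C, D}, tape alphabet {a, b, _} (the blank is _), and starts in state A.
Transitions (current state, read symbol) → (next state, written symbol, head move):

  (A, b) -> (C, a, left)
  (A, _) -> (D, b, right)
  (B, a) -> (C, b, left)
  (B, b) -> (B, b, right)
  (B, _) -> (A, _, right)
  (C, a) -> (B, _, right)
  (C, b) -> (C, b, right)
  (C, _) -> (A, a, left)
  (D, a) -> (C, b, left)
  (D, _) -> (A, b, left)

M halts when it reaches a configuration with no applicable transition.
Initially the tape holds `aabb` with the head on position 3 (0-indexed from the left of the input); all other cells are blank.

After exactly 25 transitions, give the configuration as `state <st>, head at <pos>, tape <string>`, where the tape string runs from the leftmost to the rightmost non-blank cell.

state C, head at 4, tape aabb_baaab

A | aab[b]______   read b → write a, move left, go to C
C | aa[b]a______   read b → write b, move right, go to C
C | aab[a]______   read a → write _, move right, go to B
B | aab_[_]_____   read _ → write _, move right, go to A
A | aab__[_]____   read _ → write b, move right, go to D
D | aab__b[_]___   read _ → write b, move left, go to A
A | aab__[b]b___   read b → write a, move left, go to C
C | aab_[_]ab___   read _ → write a, move left, go to A
A | aab[_]aab___   read _ → write b, move right, go to D
D | aabb[a]ab___   read a → write b, move left, go to C
C | aab[b]bab___   read b → write b, move right, go to C
C | aabb[b]ab___   read b → write b, move right, go to C
C | aabbb[a]b___   read a → write _, move right, go to B
B | aabbb_[b]___   read b → write b, move right, go to B
B | aabbb_b[_]__   read _ → write _, move right, go to A
A | aabbb_b_[_]_   read _ → write b, move right, go to D
D | aabbb_b_b[_]   read _ → write b, move left, go to A
A | aabbb_b_[b]b   read b → write a, move left, go to C
C | aabbb_b[_]ab   read _ → write a, move left, go to A
A | aabbb_[b]aab   read b → write a, move left, go to C
C | aabbb[_]aaab   read _ → write a, move left, go to A
A | aabb[b]aaaab   read b → write a, move left, go to C
C | aab[b]aaaaab   read b → write b, move right, go to C
C | aabb[a]aaaab   read a → write _, move right, go to B
B | aabb_[a]aaab   read a → write b, move left, go to C
C | aabb[_]baaab
After 25 steps: state C, head at 4, tape aabb_baaab.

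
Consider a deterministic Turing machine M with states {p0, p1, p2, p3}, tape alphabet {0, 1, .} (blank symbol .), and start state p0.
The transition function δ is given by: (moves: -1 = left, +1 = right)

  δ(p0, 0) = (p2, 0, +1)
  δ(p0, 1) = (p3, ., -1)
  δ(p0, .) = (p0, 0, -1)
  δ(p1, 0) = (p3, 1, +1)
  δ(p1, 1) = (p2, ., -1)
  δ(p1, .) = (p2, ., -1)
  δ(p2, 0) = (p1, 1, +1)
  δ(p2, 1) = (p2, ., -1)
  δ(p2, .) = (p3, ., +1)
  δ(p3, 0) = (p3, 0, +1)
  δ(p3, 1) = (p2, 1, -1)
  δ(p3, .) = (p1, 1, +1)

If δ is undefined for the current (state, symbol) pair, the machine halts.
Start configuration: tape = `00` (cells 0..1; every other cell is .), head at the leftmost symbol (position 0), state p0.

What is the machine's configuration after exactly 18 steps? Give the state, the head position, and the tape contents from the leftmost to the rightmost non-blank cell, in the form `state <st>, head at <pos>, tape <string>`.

p0 | .[0]0.   read 0 → write 0, move +1, go to p2
p2 | .0[0].   read 0 → write 1, move +1, go to p1
p1 | .01[.]   read . → write ., move -1, go to p2
p2 | .0[1].   read 1 → write ., move -1, go to p2
p2 | .[0]..   read 0 → write 1, move +1, go to p1
p1 | .1[.].   read . → write ., move -1, go to p2
p2 | .[1]..   read 1 → write ., move -1, go to p2
p2 | [.]...   read . → write ., move +1, go to p3
p3 | .[.]..   read . → write 1, move +1, go to p1
p1 | .1[.].   read . → write ., move -1, go to p2
p2 | .[1]..   read 1 → write ., move -1, go to p2
p2 | [.]...   read . → write ., move +1, go to p3
p3 | .[.]..   read . → write 1, move +1, go to p1
p1 | .1[.].   read . → write ., move -1, go to p2
p2 | .[1]..   read 1 → write ., move -1, go to p2
p2 | [.]...   read . → write ., move +1, go to p3
p3 | .[.]..   read . → write 1, move +1, go to p1
p1 | .1[.].   read . → write ., move -1, go to p2
p2 | .[1]..
After 18 steps: state p2, head at 0, tape 1.

state p2, head at 0, tape 1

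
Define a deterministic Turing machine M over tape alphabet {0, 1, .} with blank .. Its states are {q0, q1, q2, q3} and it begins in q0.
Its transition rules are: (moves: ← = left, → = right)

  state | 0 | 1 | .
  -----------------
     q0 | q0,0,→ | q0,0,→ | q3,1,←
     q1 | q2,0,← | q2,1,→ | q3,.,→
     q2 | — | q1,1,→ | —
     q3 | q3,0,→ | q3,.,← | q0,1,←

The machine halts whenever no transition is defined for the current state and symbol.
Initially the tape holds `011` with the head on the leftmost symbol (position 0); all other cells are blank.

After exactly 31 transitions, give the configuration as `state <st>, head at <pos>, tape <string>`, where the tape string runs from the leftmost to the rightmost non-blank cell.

state=q0 head=0 tape=[0]11.....   (q0,0)→(q0,0,→)
state=q0 head=1 tape=0[1]1.....   (q0,1)→(q0,0,→)
state=q0 head=2 tape=00[1].....   (q0,1)→(q0,0,→)
state=q0 head=3 tape=000[.]....   (q0,.)→(q3,1,←)
state=q3 head=2 tape=00[0]1....   (q3,0)→(q3,0,→)
state=q3 head=3 tape=000[1]....   (q3,1)→(q3,.,←)
state=q3 head=2 tape=00[0].....   (q3,0)→(q3,0,→)
state=q3 head=3 tape=000[.]....   (q3,.)→(q0,1,←)
state=q0 head=2 tape=00[0]1....   (q0,0)→(q0,0,→)
state=q0 head=3 tape=000[1]....   (q0,1)→(q0,0,→)
state=q0 head=4 tape=0000[.]...   (q0,.)→(q3,1,←)
state=q3 head=3 tape=000[0]1...   (q3,0)→(q3,0,→)
state=q3 head=4 tape=0000[1]...   (q3,1)→(q3,.,←)
state=q3 head=3 tape=000[0]....   (q3,0)→(q3,0,→)
state=q3 head=4 tape=0000[.]...   (q3,.)→(q0,1,←)
state=q0 head=3 tape=000[0]1...   (q0,0)→(q0,0,→)
state=q0 head=4 tape=0000[1]...   (q0,1)→(q0,0,→)
state=q0 head=5 tape=00000[.]..   (q0,.)→(q3,1,←)
state=q3 head=4 tape=0000[0]1..   (q3,0)→(q3,0,→)
state=q3 head=5 tape=00000[1]..   (q3,1)→(q3,.,←)
state=q3 head=4 tape=0000[0]...   (q3,0)→(q3,0,→)
state=q3 head=5 tape=00000[.]..   (q3,.)→(q0,1,←)
state=q0 head=4 tape=0000[0]1..   (q0,0)→(q0,0,→)
state=q0 head=5 tape=00000[1]..   (q0,1)→(q0,0,→)
state=q0 head=6 tape=000000[.].   (q0,.)→(q3,1,←)
state=q3 head=5 tape=00000[0]1.   (q3,0)→(q3,0,→)
state=q3 head=6 tape=000000[1].   (q3,1)→(q3,.,←)
state=q3 head=5 tape=00000[0]..   (q3,0)→(q3,0,→)
state=q3 head=6 tape=000000[.].   (q3,.)→(q0,1,←)
state=q0 head=5 tape=00000[0]1.   (q0,0)→(q0,0,→)
state=q0 head=6 tape=000000[1].   (q0,1)→(q0,0,→)
state=q0 head=7 tape=0000000[.]
After 31 steps: state q0, head at 7, tape 0000000.

state q0, head at 7, tape 0000000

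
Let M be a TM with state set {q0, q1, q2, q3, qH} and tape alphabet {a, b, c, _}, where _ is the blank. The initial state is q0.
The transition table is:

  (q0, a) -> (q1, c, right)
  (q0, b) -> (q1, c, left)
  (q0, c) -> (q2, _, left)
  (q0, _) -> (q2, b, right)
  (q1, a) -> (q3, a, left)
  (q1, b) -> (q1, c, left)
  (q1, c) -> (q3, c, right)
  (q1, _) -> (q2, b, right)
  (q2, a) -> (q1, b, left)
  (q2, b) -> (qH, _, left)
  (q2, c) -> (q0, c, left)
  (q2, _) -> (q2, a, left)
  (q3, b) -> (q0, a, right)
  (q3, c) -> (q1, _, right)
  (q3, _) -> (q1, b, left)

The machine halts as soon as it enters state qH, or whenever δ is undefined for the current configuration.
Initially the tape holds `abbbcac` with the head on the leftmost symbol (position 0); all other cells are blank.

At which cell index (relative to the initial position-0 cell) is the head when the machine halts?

1

q0 | [a]bbbcac   read a → write c, move right, go to q1
q1 | c[b]bbcac   read b → write c, move left, go to q1
q1 | [c]cbbcac   read c → write c, move right, go to q3
q3 | c[c]bbcac   read c → write _, move right, go to q1
q1 | c_[b]bcac   read b → write c, move left, go to q1
q1 | c[_]cbcac   read _ → write b, move right, go to q2
q2 | cb[c]bcac   read c → write c, move left, go to q0
q0 | c[b]cbcac   read b → write c, move left, go to q1
q1 | [c]ccbcac   read c → write c, move right, go to q3
q3 | c[c]cbcac   read c → write _, move right, go to q1
q1 | c_[c]bcac   read c → write c, move right, go to q3
q3 | c_c[b]cac   read b → write a, move right, go to q0
q0 | c_ca[c]ac   read c → write _, move left, go to q2
q2 | c_c[a]_ac   read a → write b, move left, go to q1
q1 | c_[c]b_ac   read c → write c, move right, go to q3
q3 | c_c[b]_ac   read b → write a, move right, go to q0
q0 | c_ca[_]ac   read _ → write b, move right, go to q2
q2 | c_cab[a]c   read a → write b, move left, go to q1
q1 | c_ca[b]bc   read b → write c, move left, go to q1
q1 | c_c[a]cbc   read a → write a, move left, go to q3
q3 | c_[c]acbc   read c → write _, move right, go to q1
q1 | c__[a]cbc   read a → write a, move left, go to q3
q3 | c_[_]acbc   read _ → write b, move left, go to q1
q1 | c[_]bacbc   read _ → write b, move right, go to q2
q2 | cb[b]acbc   read b → write _, move left, go to qH
qH | c[b]_acbc
At halt the head is at cell 1.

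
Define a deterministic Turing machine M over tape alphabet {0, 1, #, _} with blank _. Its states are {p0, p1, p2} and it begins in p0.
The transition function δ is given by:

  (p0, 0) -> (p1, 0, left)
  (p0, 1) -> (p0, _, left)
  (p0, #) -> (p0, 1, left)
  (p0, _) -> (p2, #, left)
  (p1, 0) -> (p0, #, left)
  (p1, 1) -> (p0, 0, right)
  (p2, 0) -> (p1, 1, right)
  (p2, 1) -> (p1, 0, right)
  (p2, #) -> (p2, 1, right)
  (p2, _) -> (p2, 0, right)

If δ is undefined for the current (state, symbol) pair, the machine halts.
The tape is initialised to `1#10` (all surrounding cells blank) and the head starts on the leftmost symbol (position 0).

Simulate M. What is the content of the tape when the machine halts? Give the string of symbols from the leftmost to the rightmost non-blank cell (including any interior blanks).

0#0#0#

p0 | ___[1]#10   read 1 → write _, move left, go to p0
p0 | __[_]_#10   read _ → write #, move left, go to p2
p2 | _[_]#_#10   read _ → write 0, move right, go to p2
p2 | _0[#]_#10   read # → write 1, move right, go to p2
p2 | _01[_]#10   read _ → write 0, move right, go to p2
p2 | _010[#]10   read # → write 1, move right, go to p2
p2 | _0101[1]0   read 1 → write 0, move right, go to p1
p1 | _01010[0]   read 0 → write #, move left, go to p0
p0 | _0101[0]#   read 0 → write 0, move left, go to p1
p1 | _010[1]0#   read 1 → write 0, move right, go to p0
p0 | _0100[0]#   read 0 → write 0, move left, go to p1
p1 | _010[0]0#   read 0 → write #, move left, go to p0
p0 | _01[0]#0#   read 0 → write 0, move left, go to p1
p1 | _0[1]0#0#   read 1 → write 0, move right, go to p0
p0 | _00[0]#0#   read 0 → write 0, move left, go to p1
p1 | _0[0]0#0#   read 0 → write #, move left, go to p0
p0 | _[0]#0#0#   read 0 → write 0, move left, go to p1
p1 | [_]0#0#0#
The non-blank tape span at halt is 0#0#0#.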